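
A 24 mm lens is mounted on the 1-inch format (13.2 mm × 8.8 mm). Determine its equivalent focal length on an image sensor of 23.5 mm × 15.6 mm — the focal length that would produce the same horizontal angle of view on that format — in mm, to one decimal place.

42.7 mm

Equal angle of view means equal width/f ratio, so f₂ = f₁ · (width₂/width₁) = 24 × 23.5/13.2.
f₂ = 24 × 1.78030 ≈ 42.727 mm.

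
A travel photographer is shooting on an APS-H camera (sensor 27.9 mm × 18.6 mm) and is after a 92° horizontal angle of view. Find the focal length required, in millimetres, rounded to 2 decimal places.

From α = 2·arctan(w/2f) we get f = w / (2·tan(α/2)).
With w = 27.9 mm and α/2 = 46°, tan(α/2) ≈ 1.03553, so f ≈ 27.9 / 2.07106 ≈ 13.4714 mm.

13.47 mm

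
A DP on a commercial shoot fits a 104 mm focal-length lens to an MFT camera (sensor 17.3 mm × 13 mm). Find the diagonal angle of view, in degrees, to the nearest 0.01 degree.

Sensor diagonal = √(17.3² + 13²) = √468.2900 ≈ 21.6400 mm.
Angle of view α = 2·arctan(d/2f) with d = 21.6400 mm and f = 104 mm.
d/2f = 0.10404; arctan(0.10404) ≈ 5.9396°, so α ≈ 11.8792°.

11.88°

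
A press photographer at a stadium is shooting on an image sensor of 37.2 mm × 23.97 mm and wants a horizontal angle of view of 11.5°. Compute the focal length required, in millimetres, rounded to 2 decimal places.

184.72 mm

From α = 2·arctan(w/2f) we get f = w / (2·tan(α/2)).
With w = 37.2 mm and α/2 = 5.75°, tan(α/2) ≈ 0.10069, so f ≈ 37.2 / 0.20139 ≈ 184.7168 mm.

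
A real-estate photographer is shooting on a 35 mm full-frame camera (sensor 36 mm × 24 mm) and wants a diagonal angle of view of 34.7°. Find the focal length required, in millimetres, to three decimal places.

Sensor diagonal = √(36² + 24²) = √1872.0000 ≈ 43.2666 mm.
From α = 2·arctan(d/2f) we get f = d / (2·tan(α/2)).
With d = 43.2666 mm and α/2 = 17.35°, tan(α/2) ≈ 0.31242, so f ≈ 43.2666 / 0.62485 ≈ 69.2437 mm.

69.244 mm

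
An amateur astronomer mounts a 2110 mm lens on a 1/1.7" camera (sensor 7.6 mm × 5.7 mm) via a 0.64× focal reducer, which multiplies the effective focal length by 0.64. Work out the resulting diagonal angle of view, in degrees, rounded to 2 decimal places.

0.40°

Effective focal length f = 2110 × 0.64 = 1350.4 mm.
Sensor diagonal = √(7.6² + 5.7²) = √90.2500 ≈ 9.5000 mm.
α = 2·arctan(9.500 / (2 × 1350.4)) = 2·arctan(0.00352) ≈ 0.4031°.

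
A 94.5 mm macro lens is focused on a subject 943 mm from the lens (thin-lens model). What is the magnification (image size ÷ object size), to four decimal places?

Thin lens: 1/f = 1/dₒ + 1/dᵢ → 1/dᵢ = 1/94.5 − 1/943 = 0.0095216 mm⁻¹, so dᵢ ≈ 105.0247 mm.
Magnification m = dᵢ/dₒ = 105.0247/943 ≈ 0.11137.

0.1114×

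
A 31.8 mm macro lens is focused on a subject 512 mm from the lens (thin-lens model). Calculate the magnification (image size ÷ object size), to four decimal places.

Thin lens: 1/f = 1/dₒ + 1/dᵢ → 1/dᵢ = 1/31.8 − 1/512 = 0.0294934 mm⁻¹, so dᵢ ≈ 33.9059 mm.
Magnification m = dᵢ/dₒ = 33.9059/512 ≈ 0.06622.

0.0662×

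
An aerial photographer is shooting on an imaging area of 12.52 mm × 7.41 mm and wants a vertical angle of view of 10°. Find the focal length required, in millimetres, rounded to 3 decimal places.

42.348 mm

From α = 2·arctan(h/2f) we get f = h / (2·tan(α/2)).
With h = 7.41 mm and α/2 = 5°, tan(α/2) ≈ 0.08749, so f ≈ 7.41 / 0.17498 ≈ 42.3483 mm.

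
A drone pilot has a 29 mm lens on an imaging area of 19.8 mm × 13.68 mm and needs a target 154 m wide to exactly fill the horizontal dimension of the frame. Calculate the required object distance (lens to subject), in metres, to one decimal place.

225.6 m

W: 154 m = 154000 mm.
Magnification m = w/W = dᵢ/dₒ; combined with 1/f = 1/dₒ + 1/dᵢ this gives dₒ = f·(1 + W/w).
dₒ = 29 mm × (1 + 154000/19.8) = 29 × 7778.7778 ≈ 225584.556 mm = 225.585 m.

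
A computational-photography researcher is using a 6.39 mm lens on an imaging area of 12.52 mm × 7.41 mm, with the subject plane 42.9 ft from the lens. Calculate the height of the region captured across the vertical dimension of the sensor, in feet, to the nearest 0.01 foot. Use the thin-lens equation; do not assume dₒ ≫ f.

49.72 ft

dₒ: 42.9 ft × 304.8 mm/ft = 13075.92 mm.
Similar triangles through the lens centre give W/dₒ = h/dᵢ; with 1/f = 1/dₒ + 1/dᵢ this gives W = h·(dₒ − f)/f.
W = 7.41 mm × (13075.9 − 6.39) / 6.39 = 7.41 × 2045.3098 ≈ 15155.746 mm = 15155.746/304.8 ft = 49.7236 ft.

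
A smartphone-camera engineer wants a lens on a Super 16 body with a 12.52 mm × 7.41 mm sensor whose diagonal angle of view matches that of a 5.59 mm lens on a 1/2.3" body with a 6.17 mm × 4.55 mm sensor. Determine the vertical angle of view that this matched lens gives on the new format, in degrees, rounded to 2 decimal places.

Sensor diagonal = √(6.17² + 4.55²) = √58.7714 ≈ 7.6663 mm.
Sensor diagonal = √(12.52² + 7.41²) = √211.6585 ≈ 14.5485 mm.
Equal diagonal AOV ⇒ f₂ = f₁ · 14.5485/7.6663 = 5.59 × 1.89773 ≈ 10.6083 mm.
Vertical AOV on the new format = 2·arctan(7.41 / (2 × 10.6083)) = 2·arctan(0.34925) ≈ 38.5039°.

38.50°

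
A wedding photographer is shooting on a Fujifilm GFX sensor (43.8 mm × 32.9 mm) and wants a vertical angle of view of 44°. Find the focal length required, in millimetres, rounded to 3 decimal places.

From α = 2·arctan(h/2f) we get f = h / (2·tan(α/2)).
With h = 32.9 mm and α/2 = 22°, tan(α/2) ≈ 0.40403, so f ≈ 32.9 / 0.80805 ≈ 40.7152 mm.

40.715 mm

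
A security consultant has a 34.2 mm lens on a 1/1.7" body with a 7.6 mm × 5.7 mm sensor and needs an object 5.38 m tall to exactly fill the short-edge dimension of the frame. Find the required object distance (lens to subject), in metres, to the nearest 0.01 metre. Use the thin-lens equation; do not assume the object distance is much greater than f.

W: 5.38 m = 5380 mm.
Magnification m = h/W = dᵢ/dₒ; combined with 1/f = 1/dₒ + 1/dᵢ this gives dₒ = f·(1 + W/h).
dₒ = 34.2 mm × (1 + 5380/5.7) = 34.2 × 944.8596 ≈ 32314.200 mm = 32.3142 m.

32.31 m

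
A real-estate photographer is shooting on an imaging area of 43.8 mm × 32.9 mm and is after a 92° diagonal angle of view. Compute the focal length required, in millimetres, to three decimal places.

26.450 mm

Sensor diagonal = √(43.8² + 32.9²) = √3000.8500 ≈ 54.7800 mm.
From α = 2·arctan(d/2f) we get f = d / (2·tan(α/2)).
With d = 54.7800 mm and α/2 = 46°, tan(α/2) ≈ 1.03553, so f ≈ 54.7800 / 2.07106 ≈ 26.4502 mm.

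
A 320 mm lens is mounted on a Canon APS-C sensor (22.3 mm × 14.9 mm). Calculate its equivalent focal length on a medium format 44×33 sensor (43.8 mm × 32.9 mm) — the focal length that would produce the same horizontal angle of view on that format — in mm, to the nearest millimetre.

Equal angle of view means equal width/f ratio, so f₂ = f₁ · (width₂/width₁) = 320 × 43.8/22.3.
f₂ = 320 × 1.96413 ≈ 628.520 mm.

629 mm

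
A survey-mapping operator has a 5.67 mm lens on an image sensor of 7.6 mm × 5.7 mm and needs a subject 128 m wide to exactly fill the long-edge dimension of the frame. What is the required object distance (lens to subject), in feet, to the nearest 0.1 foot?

W: 128 m = 128000 mm.
Magnification m = w/W = dᵢ/dₒ; combined with 1/f = 1/dₒ + 1/dᵢ this gives dₒ = f·(1 + W/w).
dₒ = 5.67 mm × (1 + 128000/7.6) = 5.67 × 16843.1053 ≈ 95500.407 mm = 95500.407/304.8 ft = 313.322 ft.

313.3 ft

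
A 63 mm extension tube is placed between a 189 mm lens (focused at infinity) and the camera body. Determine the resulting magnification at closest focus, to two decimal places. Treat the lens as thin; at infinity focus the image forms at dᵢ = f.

The tube moves the image plane from f to f + e, so dᵢ = 189 + 63 = 252 mm. Focus is achieved when 1/f = 1/dₒ + 1/dᵢ, giving dₒ = 1/(1/f − 1/(f+e)).
Magnification m = dᵢ/dₒ = (f+e)·(1/f − 1/(f+e)) = e/f = 63/189 ≈ 0.3333.

0.33×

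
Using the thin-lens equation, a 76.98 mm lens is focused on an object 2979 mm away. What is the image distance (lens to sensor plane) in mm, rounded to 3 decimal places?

1/dᵢ = 1/f − 1/dₒ = 1/76.98 − 1/2979 = 0.0126547 mm⁻¹.
dᵢ = 1/0.0126547 ≈ 79.0220 mm.

79.022 mm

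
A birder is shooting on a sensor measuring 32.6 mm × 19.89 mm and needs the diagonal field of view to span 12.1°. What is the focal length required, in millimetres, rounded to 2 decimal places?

180.16 mm

Sensor diagonal = √(32.6² + 19.89²) = √1458.3721 ≈ 38.1886 mm.
From α = 2·arctan(d/2f) we get f = d / (2·tan(α/2)).
With d = 38.1886 mm and α/2 = 6.05°, tan(α/2) ≈ 0.10599, so f ≈ 38.1886 / 0.21197 ≈ 180.1578 mm.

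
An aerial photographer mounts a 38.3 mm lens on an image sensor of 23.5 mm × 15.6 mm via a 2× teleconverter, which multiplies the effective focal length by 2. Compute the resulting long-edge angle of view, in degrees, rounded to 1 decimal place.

17.4°

Effective focal length f = 38.3 × 2 = 76.6 mm.
α = 2·arctan(23.5 / (2 × 76.6)) = 2·arctan(0.15339) ≈ 17.4417°.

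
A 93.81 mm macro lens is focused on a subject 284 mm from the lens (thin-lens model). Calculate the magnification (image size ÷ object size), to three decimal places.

0.493×

Thin lens: 1/f = 1/dₒ + 1/dᵢ → 1/dᵢ = 1/93.81 − 1/284 = 0.0071387 mm⁻¹, so dᵢ ≈ 140.0812 mm.
Magnification m = dᵢ/dₒ = 140.0812/284 ≈ 0.49324.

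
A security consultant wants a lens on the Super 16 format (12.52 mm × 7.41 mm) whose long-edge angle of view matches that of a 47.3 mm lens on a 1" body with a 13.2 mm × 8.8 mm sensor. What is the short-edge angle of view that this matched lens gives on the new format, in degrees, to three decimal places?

Equal long-edge AOV ⇒ f₂ = f₁ · 12.52/13.2 = 47.3 × 0.94848 ≈ 44.8633 mm.
Short-edge AOV on the new format = 2·arctan(7.41 / (2 × 44.8633)) = 2·arctan(0.08258) ≈ 9.4420°.

9.442°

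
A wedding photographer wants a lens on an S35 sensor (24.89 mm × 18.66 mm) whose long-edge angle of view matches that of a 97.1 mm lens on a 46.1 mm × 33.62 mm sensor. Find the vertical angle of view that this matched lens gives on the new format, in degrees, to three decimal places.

Equal long-edge AOV ⇒ f₂ = f₁ · 24.89/46.1 = 97.1 × 0.53991 ≈ 52.4256 mm.
Vertical AOV on the new format = 2·arctan(18.66 / (2 × 52.4256)) = 2·arctan(0.17797) ≈ 20.1822°.

20.182°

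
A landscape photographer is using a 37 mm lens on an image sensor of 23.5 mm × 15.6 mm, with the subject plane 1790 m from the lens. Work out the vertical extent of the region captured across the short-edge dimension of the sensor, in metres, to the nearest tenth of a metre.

dₒ: 1790 m = 1.79e+06 mm.
Similar triangles through the lens centre give W/dₒ = h/dᵢ; with 1/f = 1/dₒ + 1/dᵢ this gives W = h·(dₒ − f)/f.
W = 15.6 mm × (1.79e+06 − 37) / 37 = 15.6 × 48377.3784 ≈ 754687.103 mm = 754.687 m.

754.7 m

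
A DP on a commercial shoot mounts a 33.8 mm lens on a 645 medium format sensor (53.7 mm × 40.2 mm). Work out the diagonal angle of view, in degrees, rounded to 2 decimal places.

89.56°

Sensor diagonal = √(53.7² + 40.2²) = √4499.7300 ≈ 67.0800 mm.
Angle of view α = 2·arctan(d/2f) with d = 67.0800 mm and f = 33.8 mm.
d/2f = 0.99231; arctan(0.99231) ≈ 44.7788°, so α ≈ 89.5576°.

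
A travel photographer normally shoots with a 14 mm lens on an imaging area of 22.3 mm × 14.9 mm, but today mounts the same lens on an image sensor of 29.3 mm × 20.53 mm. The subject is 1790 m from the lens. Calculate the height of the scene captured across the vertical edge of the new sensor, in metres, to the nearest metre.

The focal length stays 14 mm; the relevant sensor dimension is now h = 20.53 mm. Object distance dₒ = 1790 m = 1.79e+06 mm.
Thin-lens field height W = h·(dₒ − f)/f = 20.53 × (1.79e+06 − 14)/14 ≈ 2624886.613 mm = 2624.89 m.

2625 m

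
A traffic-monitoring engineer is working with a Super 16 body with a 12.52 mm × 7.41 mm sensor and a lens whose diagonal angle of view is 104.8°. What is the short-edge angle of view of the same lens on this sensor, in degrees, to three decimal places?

66.960°

Sensor diagonal = √(12.52² + 7.41²) = √211.6585 ≈ 14.5485 mm.
From the diagonal AOV: f = 14.5485 / (2·tan(52.4°)) = 14.5485 / 2.59705 ≈ 5.6019 mm.
Short-edge AOV = 2·arctan(7.41 / (2 × 5.6019)) = 2·arctan(0.66138) ≈ 66.9597°.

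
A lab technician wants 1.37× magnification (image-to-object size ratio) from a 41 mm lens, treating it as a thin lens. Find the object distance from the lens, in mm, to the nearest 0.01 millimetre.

With m = dᵢ/dₒ and 1/f = 1/dₒ + 1/dᵢ, substituting dᵢ = m·dₒ gives 1/f = (1 + 1/m)/dₒ, hence dₒ = f·(1 + 1/m).
dₒ = 41 × (1 + 1/1.37) = 41 × 1.72993 ≈ 70.927 mm.

70.93 mm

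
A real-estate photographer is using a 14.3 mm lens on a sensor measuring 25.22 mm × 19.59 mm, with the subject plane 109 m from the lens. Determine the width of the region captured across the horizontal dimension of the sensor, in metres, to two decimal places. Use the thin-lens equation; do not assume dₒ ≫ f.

dₒ: 109 m = 109000 mm.
Similar triangles through the lens centre give W/dₒ = w/dᵢ; with 1/f = 1/dₒ + 1/dᵢ this gives W = w·(dₒ − f)/f.
W = 25.22 mm × (109000 − 14.3) / 14.3 = 25.22 × 7621.3776 ≈ 192211.144 mm = 192.211 m.

192.21 m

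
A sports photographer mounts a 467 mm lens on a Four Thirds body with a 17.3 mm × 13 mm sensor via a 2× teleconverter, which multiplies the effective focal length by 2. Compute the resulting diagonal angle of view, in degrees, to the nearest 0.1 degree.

1.3°

Effective focal length f = 467 × 2 = 934 mm.
Sensor diagonal = √(17.3² + 13²) = √468.2900 ≈ 21.6400 mm.
α = 2·arctan(21.640 / (2 × 934)) = 2·arctan(0.01158) ≈ 1.3274°.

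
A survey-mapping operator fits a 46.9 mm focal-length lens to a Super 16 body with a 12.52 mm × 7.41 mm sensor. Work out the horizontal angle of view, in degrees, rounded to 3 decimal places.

Angle of view α = 2·arctan(w/2f) with w = 12.52 mm and f = 46.9 mm.
w/2f = 0.13348; arctan(0.13348) ≈ 7.6026°, so α ≈ 15.2053°.

15.205°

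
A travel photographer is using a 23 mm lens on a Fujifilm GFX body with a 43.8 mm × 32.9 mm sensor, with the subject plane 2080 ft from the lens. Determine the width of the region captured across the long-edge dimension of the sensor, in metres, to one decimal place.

dₒ: 2080 ft × 304.8 mm/ft = 633983.98 mm.
Similar triangles through the lens centre give W/dₒ = w/dᵢ; with 1/f = 1/dₒ + 1/dᵢ this gives W = w·(dₒ − f)/f.
W = 43.8 mm × (633984 − 23) / 23 = 43.8 × 27563.5209 ≈ 1207282.214 mm = 1207.28 m.

1207.3 m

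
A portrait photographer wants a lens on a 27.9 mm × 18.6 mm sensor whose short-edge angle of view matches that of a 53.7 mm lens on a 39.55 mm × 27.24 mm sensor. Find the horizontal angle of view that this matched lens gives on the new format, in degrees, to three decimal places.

Equal short-edge AOV ⇒ f₂ = f₁ · 18.6/27.24 = 53.7 × 0.68282 ≈ 36.6674 mm.
Horizontal AOV on the new format = 2·arctan(27.9 / (2 × 36.6674)) = 2·arctan(0.38045) ≈ 41.6583°.

41.658°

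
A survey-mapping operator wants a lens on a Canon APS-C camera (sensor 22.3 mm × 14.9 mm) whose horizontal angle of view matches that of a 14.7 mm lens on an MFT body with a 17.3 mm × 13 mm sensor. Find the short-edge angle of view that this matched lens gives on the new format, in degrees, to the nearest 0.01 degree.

42.93°

Equal horizontal AOV ⇒ f₂ = f₁ · 22.3/17.3 = 14.7 × 1.28902 ≈ 18.9486 mm.
Short-edge AOV on the new format = 2·arctan(14.9 / (2 × 18.9486)) = 2·arctan(0.39317) ≈ 42.9265°.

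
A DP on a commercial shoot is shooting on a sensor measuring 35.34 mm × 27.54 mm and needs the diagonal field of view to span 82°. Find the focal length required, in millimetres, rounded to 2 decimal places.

25.77 mm

Sensor diagonal = √(35.34² + 27.54²) = √2007.3672 ≈ 44.8037 mm.
From α = 2·arctan(d/2f) we get f = d / (2·tan(α/2)).
With d = 44.8037 mm and α/2 = 41°, tan(α/2) ≈ 0.86929, so f ≈ 44.8037 / 1.73857 ≈ 25.7704 mm.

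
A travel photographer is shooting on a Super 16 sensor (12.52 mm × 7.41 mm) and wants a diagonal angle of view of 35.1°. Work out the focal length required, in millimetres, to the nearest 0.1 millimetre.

23.0 mm

Sensor diagonal = √(12.52² + 7.41²) = √211.6585 ≈ 14.5485 mm.
From α = 2·arctan(d/2f) we get f = d / (2·tan(α/2)).
With d = 14.5485 mm and α/2 = 17.55°, tan(α/2) ≈ 0.31626, so f ≈ 14.5485 / 0.63252 ≈ 23.0009 mm.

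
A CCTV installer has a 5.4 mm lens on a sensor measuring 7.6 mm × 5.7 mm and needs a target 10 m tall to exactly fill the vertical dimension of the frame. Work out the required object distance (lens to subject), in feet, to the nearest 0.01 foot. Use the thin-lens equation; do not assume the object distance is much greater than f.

31.10 ft

W: 10 m = 10000 mm.
Magnification m = h/W = dᵢ/dₒ; combined with 1/f = 1/dₒ + 1/dᵢ this gives dₒ = f·(1 + W/h).
dₒ = 5.4 mm × (1 + 10000/5.7) = 5.4 × 1755.3860 ≈ 9479.084 mm = 9479.084/304.8 ft = 31.0994 ft.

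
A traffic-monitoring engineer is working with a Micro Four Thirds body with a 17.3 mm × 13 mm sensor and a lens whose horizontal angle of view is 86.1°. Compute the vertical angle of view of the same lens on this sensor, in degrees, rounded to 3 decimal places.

70.135°

From the horizontal AOV: f = 17.3 / (2·tan(43.05°)) = 17.3 / 1.86830 ≈ 9.2598 mm.
Vertical AOV = 2·arctan(13 / (2 × 9.2598)) = 2·arctan(0.70196) ≈ 70.1347°.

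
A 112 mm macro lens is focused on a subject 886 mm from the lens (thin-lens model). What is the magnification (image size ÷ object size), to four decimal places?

Thin lens: 1/f = 1/dₒ + 1/dᵢ → 1/dᵢ = 1/112 − 1/886 = 0.0077999 mm⁻¹, so dᵢ ≈ 128.2067 mm.
Magnification m = dᵢ/dₒ = 128.2067/886 ≈ 0.14470.

0.1447×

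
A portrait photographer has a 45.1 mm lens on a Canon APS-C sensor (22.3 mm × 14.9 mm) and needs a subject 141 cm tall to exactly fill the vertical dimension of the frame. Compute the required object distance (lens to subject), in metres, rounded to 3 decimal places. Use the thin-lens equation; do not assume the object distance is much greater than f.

4.313 m

W: 141 cm = 1410 mm.
Magnification m = h/W = dᵢ/dₒ; combined with 1/f = 1/dₒ + 1/dᵢ this gives dₒ = f·(1 + W/h).
dₒ = 45.1 mm × (1 + 1410/14.9) = 45.1 × 95.6309 ≈ 4312.952 mm = 4.31295 m.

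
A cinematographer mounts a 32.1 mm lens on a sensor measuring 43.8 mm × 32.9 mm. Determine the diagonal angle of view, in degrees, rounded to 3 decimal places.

80.946°

Sensor diagonal = √(43.8² + 32.9²) = √3000.8500 ≈ 54.7800 mm.
Angle of view α = 2·arctan(d/2f) with d = 54.7800 mm and f = 32.1 mm.
d/2f = 0.85327; arctan(0.85327) ≈ 40.4732°, so α ≈ 80.9463°.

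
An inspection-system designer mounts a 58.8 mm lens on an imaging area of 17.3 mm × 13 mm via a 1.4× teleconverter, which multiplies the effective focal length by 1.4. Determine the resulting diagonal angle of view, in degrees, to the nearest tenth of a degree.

15.0°

Effective focal length f = 58.8 × 1.4 = 82.32 mm.
Sensor diagonal = √(17.3² + 13²) = √468.2900 ≈ 21.6400 mm.
α = 2·arctan(21.640 / (2 × 82.32)) = 2·arctan(0.13144) ≈ 14.9759°.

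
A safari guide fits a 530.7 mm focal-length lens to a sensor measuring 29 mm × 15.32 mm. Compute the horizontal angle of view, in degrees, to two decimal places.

Angle of view α = 2·arctan(w/2f) with w = 29 mm and f = 530.7 mm.
w/2f = 0.02732; arctan(0.02732) ≈ 1.5651°, so α ≈ 3.1301°.

3.13°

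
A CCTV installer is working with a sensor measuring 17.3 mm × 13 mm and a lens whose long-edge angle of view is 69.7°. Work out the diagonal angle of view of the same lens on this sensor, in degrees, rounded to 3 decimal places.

82.111°

From the long-edge AOV: f = 17.3 / (2·tan(34.85°)) = 17.3 / 1.39263 ≈ 12.4226 mm.
Sensor diagonal = √(17.3² + 13²) = √468.2900 ≈ 21.6400 mm.
Diagonal AOV = 2·arctan(21.6400 / (2 × 12.4226)) = 2·arctan(0.87100) ≈ 82.1114°.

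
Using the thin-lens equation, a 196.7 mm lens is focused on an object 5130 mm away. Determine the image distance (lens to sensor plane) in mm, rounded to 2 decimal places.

1/dᵢ = 1/f − 1/dₒ = 1/196.7 − 1/5130 = 0.0048890 mm⁻¹.
dᵢ = 1/0.0048890 ≈ 204.5428 mm.

204.54 mm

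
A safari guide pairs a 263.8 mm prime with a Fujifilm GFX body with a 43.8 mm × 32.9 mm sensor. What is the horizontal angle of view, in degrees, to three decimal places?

9.491°

Angle of view α = 2·arctan(w/2f) with w = 43.8 mm and f = 263.8 mm.
w/2f = 0.08302; arctan(0.08302) ≈ 4.7457°, so α ≈ 9.4913°.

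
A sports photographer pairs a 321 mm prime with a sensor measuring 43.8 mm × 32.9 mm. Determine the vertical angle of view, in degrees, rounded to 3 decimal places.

Angle of view α = 2·arctan(h/2f) with h = 32.9 mm and f = 321 mm.
h/2f = 0.05125; arctan(0.05125) ≈ 2.9336°, so α ≈ 5.8672°.

5.867°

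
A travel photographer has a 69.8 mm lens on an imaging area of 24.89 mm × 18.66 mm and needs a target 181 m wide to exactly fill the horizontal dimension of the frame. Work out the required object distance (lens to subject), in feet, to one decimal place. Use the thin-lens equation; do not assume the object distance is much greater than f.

1665.5 ft

W: 181 m = 181000 mm.
Magnification m = w/W = dᵢ/dₒ; combined with 1/f = 1/dₒ + 1/dᵢ this gives dₒ = f·(1 + W/w).
dₒ = 69.8 mm × (1 + 181000/24.89) = 69.8 × 7272.9968 ≈ 507655.176 mm = 507655.176/304.8 ft = 1665.54 ft.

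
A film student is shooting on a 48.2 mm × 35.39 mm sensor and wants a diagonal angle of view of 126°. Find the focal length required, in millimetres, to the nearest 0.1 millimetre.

15.2 mm

Sensor diagonal = √(48.2² + 35.39²) = √3575.6921 ≈ 59.7971 mm.
From α = 2·arctan(d/2f) we get f = d / (2·tan(α/2)).
With d = 59.7971 mm and α/2 = 63°, tan(α/2) ≈ 1.96261, so f ≈ 59.7971 / 3.92522 ≈ 15.2341 mm.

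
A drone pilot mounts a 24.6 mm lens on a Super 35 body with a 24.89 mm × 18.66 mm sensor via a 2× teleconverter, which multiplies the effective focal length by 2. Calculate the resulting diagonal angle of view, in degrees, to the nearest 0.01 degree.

Effective focal length f = 24.6 × 2 = 49.2 mm.
Sensor diagonal = √(24.89² + 18.66²) = √967.7077 ≈ 31.1080 mm.
α = 2·arctan(31.108 / (2 × 49.2)) = 2·arctan(0.31614) ≈ 35.0875°.

35.09°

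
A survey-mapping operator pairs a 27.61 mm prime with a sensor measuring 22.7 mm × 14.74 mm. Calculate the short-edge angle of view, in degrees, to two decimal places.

Angle of view α = 2·arctan(h/2f) with h = 14.74 mm and f = 27.61 mm.
h/2f = 0.26693; arctan(0.26693) ≈ 14.9456°, so α ≈ 29.8912°.

29.89°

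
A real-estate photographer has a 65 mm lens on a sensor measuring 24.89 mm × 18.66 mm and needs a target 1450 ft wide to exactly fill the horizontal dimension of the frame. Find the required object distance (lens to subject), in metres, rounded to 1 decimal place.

1154.2 m

W: 1450 ft × 304.8 mm/ft = 441959.99 mm.
Magnification m = w/W = dᵢ/dₒ; combined with 1/f = 1/dₒ + 1/dᵢ this gives dₒ = f·(1 + W/w).
dₒ = 65 mm × (1 + 441960/24.89) = 65 × 17757.5282 ≈ 1154239.330 mm = 1154.24 m.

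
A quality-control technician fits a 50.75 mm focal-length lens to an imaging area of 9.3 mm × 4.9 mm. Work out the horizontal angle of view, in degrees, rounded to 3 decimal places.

10.470°

Angle of view α = 2·arctan(w/2f) with w = 9.3 mm and f = 50.75 mm.
w/2f = 0.09163; arctan(0.09163) ≈ 5.2351°, so α ≈ 10.4703°.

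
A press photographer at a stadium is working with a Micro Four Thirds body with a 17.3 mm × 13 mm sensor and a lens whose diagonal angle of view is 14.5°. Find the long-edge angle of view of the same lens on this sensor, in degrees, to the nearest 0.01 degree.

11.61°

Sensor diagonal = √(17.3² + 13²) = √468.2900 ≈ 21.6400 mm.
From the diagonal AOV: f = 21.6400 / (2·tan(7.25°)) = 21.6400 / 0.25443 ≈ 85.0522 mm.
Long-edge AOV = 2·arctan(17.3 / (2 × 85.0522)) = 2·arctan(0.10170) ≈ 11.6143°.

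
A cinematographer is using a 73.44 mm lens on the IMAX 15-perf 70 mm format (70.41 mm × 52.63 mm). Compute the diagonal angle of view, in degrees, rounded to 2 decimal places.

61.80°

Sensor diagonal = √(70.41² + 52.63²) = √7727.4850 ≈ 87.9061 mm.
Angle of view α = 2·arctan(d/2f) with d = 87.9061 mm and f = 73.44 mm.
d/2f = 0.59849; arctan(0.59849) ≈ 30.9001°, so α ≈ 61.8001°.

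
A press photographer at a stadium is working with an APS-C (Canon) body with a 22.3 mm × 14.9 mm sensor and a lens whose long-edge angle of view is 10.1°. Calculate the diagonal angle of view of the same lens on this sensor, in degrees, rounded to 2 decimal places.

12.13°

From the long-edge AOV: f = 22.3 / (2·tan(5.05°)) = 22.3 / 0.17674 ≈ 126.1768 mm.
Sensor diagonal = √(22.3² + 14.9²) = √719.3000 ≈ 26.8198 mm.
Diagonal AOV = 2·arctan(26.8198 / (2 × 126.1768)) = 2·arctan(0.10628) ≈ 12.1331°.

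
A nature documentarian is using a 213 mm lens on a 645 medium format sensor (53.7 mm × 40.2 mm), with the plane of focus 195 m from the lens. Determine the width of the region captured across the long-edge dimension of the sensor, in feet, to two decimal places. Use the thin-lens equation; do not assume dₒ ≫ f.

161.12 ft

dₒ: 195 m = 195000 mm.
Similar triangles through the lens centre give W/dₒ = w/dᵢ; with 1/f = 1/dₒ + 1/dᵢ this gives W = w·(dₒ − f)/f.
W = 53.7 mm × (195000 − 213) / 213 = 53.7 × 914.4930 ≈ 49108.272 mm = 49108.272/304.8 ft = 161.116 ft.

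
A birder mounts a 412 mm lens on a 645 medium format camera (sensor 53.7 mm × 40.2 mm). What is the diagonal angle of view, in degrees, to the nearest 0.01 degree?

9.31°

Sensor diagonal = √(53.7² + 40.2²) = √4499.7300 ≈ 67.0800 mm.
Angle of view α = 2·arctan(d/2f) with d = 67.0800 mm and f = 412 mm.
d/2f = 0.08141; arctan(0.08141) ≈ 4.6541°, so α ≈ 9.3081°.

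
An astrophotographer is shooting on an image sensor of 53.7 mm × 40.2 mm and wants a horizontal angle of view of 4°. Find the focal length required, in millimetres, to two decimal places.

768.88 mm

From α = 2·arctan(w/2f) we get f = w / (2·tan(α/2)).
With w = 53.7 mm and α/2 = 2°, tan(α/2) ≈ 0.03492, so f ≈ 53.7 / 0.06984 ≈ 768.8834 mm.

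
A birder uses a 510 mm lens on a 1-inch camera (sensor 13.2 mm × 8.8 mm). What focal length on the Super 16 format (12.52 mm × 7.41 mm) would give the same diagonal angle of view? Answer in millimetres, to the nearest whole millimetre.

Sensor diagonal = √(13.2² + 8.8²) = √251.6800 ≈ 15.8644 mm.
Sensor diagonal = √(12.52² + 7.41²) = √211.6585 ≈ 14.5485 mm.
Equal angle of view means equal diagonal/f ratio, so f₂ = f₁ · (diagonal₂/diagonal₁) = 510 × 14.5485/15.8644.
f₂ = 510 × 0.91705 ≈ 467.696 mm.

468 mm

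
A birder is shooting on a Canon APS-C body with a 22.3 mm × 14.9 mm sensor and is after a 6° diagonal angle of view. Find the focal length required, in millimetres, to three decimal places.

Sensor diagonal = √(22.3² + 14.9²) = √719.3000 ≈ 26.8198 mm.
From α = 2·arctan(d/2f) we get f = d / (2·tan(α/2)).
With d = 26.8198 mm and α/2 = 3°, tan(α/2) ≈ 0.05241, so f ≈ 26.8198 / 0.10482 ≈ 255.8758 mm.

255.876 mm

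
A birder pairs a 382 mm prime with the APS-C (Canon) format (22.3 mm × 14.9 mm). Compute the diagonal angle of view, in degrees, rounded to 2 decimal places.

4.02°

Sensor diagonal = √(22.3² + 14.9²) = √719.3000 ≈ 26.8198 mm.
Angle of view α = 2·arctan(d/2f) with d = 26.8198 mm and f = 382 mm.
d/2f = 0.03510; arctan(0.03510) ≈ 2.0105°, so α ≈ 4.0210°.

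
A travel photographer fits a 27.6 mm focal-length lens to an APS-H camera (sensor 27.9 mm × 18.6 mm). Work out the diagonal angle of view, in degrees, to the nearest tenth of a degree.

Sensor diagonal = √(27.9² + 18.6²) = √1124.3700 ≈ 33.5316 mm.
Angle of view α = 2·arctan(d/2f) with d = 33.5316 mm and f = 27.6 mm.
d/2f = 0.60746; arctan(0.60746) ≈ 31.2769°, so α ≈ 62.5538°.

62.6°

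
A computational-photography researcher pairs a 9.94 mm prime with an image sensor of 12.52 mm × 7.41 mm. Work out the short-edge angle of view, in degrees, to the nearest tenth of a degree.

Angle of view α = 2·arctan(h/2f) with h = 7.41 mm and f = 9.94 mm.
h/2f = 0.37274; arctan(0.37274) ≈ 20.4423°, so α ≈ 40.8845°.

40.9°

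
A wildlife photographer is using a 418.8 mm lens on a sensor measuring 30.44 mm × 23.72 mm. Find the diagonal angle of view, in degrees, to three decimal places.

5.276°

Sensor diagonal = √(30.44² + 23.72²) = √1489.2320 ≈ 38.5906 mm.
Angle of view α = 2·arctan(d/2f) with d = 38.5906 mm and f = 418.8 mm.
d/2f = 0.04607; arctan(0.04607) ≈ 2.6379°, so α ≈ 5.2758°.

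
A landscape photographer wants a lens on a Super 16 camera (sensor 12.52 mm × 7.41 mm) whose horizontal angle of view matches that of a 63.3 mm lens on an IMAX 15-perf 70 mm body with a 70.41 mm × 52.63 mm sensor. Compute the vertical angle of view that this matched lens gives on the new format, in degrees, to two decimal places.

36.44°

Equal horizontal AOV ⇒ f₂ = f₁ · 12.52/70.41 = 63.3 × 0.17782 ≈ 11.2557 mm.
Vertical AOV on the new format = 2·arctan(7.41 / (2 × 11.2557)) = 2·arctan(0.32917) ≈ 36.4395°.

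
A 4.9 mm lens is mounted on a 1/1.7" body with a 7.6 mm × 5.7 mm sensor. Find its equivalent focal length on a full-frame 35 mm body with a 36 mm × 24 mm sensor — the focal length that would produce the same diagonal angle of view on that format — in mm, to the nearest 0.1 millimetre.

Sensor diagonal = √(7.6² + 5.7²) = √90.2500 ≈ 9.5000 mm.
Sensor diagonal = √(36² + 24²) = √1872.0000 ≈ 43.2666 mm.
Equal angle of view means equal diagonal/f ratio, so f₂ = f₁ · (diagonal₂/diagonal₁) = 4.9 × 43.2666/9.5000.
f₂ = 4.9 × 4.55438 ≈ 22.316 mm.

22.3 mm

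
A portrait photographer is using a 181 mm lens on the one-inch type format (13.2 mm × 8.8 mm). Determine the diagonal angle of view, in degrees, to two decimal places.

Sensor diagonal = √(13.2² + 8.8²) = √251.6800 ≈ 15.8644 mm.
Angle of view α = 2·arctan(d/2f) with d = 15.8644 mm and f = 181 mm.
d/2f = 0.04382; arctan(0.04382) ≈ 2.5093°, so α ≈ 5.0187°.

5.02°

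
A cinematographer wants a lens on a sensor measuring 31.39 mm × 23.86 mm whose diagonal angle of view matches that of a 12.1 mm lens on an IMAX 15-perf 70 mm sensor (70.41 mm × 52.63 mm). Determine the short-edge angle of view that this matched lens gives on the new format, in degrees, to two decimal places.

Sensor diagonal = √(70.41² + 52.63²) = √7727.4850 ≈ 87.9061 mm.
Sensor diagonal = √(31.39² + 23.86²) = √1554.6317 ≈ 39.4288 mm.
Equal diagonal AOV ⇒ f₂ = f₁ · 39.4288/87.9061 = 12.1 × 0.44853 ≈ 5.4273 mm.
Short-edge AOV on the new format = 2·arctan(23.86 / (2 × 5.4273)) = 2·arctan(2.19817) ≈ 131.0761°.

131.08°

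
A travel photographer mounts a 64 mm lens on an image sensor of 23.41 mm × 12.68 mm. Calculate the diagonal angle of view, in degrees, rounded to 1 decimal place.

Sensor diagonal = √(23.41² + 12.68²) = √708.8105 ≈ 26.6235 mm.
Angle of view α = 2·arctan(d/2f) with d = 26.6235 mm and f = 64 mm.
d/2f = 0.20800; arctan(0.20800) ≈ 11.7498°, so α ≈ 23.4995°.

23.5°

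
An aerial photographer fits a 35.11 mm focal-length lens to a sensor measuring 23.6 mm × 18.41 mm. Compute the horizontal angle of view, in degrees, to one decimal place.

Angle of view α = 2·arctan(w/2f) with w = 23.6 mm and f = 35.11 mm.
w/2f = 0.33609; arctan(0.33609) ≈ 18.5768°, so α ≈ 37.1536°.

37.2°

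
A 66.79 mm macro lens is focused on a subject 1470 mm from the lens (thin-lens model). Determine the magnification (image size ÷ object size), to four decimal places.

Thin lens: 1/f = 1/dₒ + 1/dᵢ → 1/dᵢ = 1/66.79 − 1/1470 = 0.0142920 mm⁻¹, so dᵢ ≈ 69.9691 mm.
Magnification m = dᵢ/dₒ = 69.9691/1470 ≈ 0.04760.

0.0476×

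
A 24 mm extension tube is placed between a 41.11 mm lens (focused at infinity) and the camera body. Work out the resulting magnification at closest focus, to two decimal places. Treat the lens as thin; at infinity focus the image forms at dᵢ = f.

0.58×

The tube moves the image plane from f to f + e, so dᵢ = 41.11 + 24 = 65.11 mm. Focus is achieved when 1/f = 1/dₒ + 1/dᵢ, giving dₒ = 1/(1/f − 1/(f+e)).
Magnification m = dᵢ/dₒ = (f+e)·(1/f − 1/(f+e)) = e/f = 24/41.11 ≈ 0.5838.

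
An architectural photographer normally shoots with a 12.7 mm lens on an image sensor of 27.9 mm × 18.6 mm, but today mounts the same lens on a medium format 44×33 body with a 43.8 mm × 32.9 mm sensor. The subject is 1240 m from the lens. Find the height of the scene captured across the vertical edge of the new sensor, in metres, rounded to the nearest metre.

3212 m

The focal length stays 12.7 mm; the relevant sensor dimension is now h = 32.9 mm. Object distance dₒ = 1240 m = 1.24e+06 mm.
Thin-lens field height W = h·(dₒ − f)/f = 32.9 × (1.24e+06 − 12.7)/12.7 ≈ 3212250.565 mm = 3212.25 m.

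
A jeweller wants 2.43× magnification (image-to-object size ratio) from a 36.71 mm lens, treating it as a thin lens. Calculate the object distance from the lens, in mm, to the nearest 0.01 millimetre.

With m = dᵢ/dₒ and 1/f = 1/dₒ + 1/dᵢ, substituting dᵢ = m·dₒ gives 1/f = (1 + 1/m)/dₒ, hence dₒ = f·(1 + 1/m).
dₒ = 36.71 × (1 + 1/2.43) = 36.71 × 1.41152 ≈ 51.817 mm.

51.82 mm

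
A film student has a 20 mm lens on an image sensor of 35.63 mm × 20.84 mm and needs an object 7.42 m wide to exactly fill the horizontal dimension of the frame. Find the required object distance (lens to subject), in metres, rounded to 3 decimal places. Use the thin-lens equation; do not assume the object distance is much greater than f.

4.185 m

W: 7.42 m = 7420 mm.
Magnification m = w/W = dᵢ/dₒ; combined with 1/f = 1/dₒ + 1/dᵢ this gives dₒ = f·(1 + W/w).
dₒ = 20 mm × (1 + 7420/35.63) = 20 × 209.2515 ≈ 4185.029 mm = 4.18503 m.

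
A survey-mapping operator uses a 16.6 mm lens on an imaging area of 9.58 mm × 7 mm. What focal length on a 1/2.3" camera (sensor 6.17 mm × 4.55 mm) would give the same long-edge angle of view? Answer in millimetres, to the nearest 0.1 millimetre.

Equal angle of view means equal width/f ratio, so f₂ = f₁ · (width₂/width₁) = 16.6 × 6.17/9.58.
f₂ = 16.6 × 0.64405 ≈ 10.691 mm.

10.7 mm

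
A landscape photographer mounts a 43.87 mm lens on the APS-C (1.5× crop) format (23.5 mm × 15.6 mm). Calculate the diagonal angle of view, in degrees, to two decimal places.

Sensor diagonal = √(23.5² + 15.6²) = √795.6100 ≈ 28.2066 mm.
Angle of view α = 2·arctan(d/2f) with d = 28.2066 mm and f = 43.87 mm.
d/2f = 0.32148; arctan(0.32148) ≈ 17.8215°, so α ≈ 35.6430°.

35.64°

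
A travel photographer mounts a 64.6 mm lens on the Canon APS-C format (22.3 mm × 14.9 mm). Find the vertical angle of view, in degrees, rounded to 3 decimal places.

Angle of view α = 2·arctan(h/2f) with h = 14.9 mm and f = 64.6 mm.
h/2f = 0.11533; arctan(0.11533) ≈ 6.5786°, so α ≈ 13.1572°.

13.157°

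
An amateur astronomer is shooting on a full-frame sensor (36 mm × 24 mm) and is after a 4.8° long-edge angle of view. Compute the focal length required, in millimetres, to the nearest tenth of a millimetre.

429.5 mm

From α = 2·arctan(w/2f) we get f = w / (2·tan(α/2)).
With w = 36 mm and α/2 = 2.4°, tan(α/2) ≈ 0.04191, so f ≈ 36 / 0.08382 ≈ 429.4670 mm.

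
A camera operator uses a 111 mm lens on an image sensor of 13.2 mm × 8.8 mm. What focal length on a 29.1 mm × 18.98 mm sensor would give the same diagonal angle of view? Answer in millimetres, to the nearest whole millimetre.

Sensor diagonal = √(13.2² + 8.8²) = √251.6800 ≈ 15.8644 mm.
Sensor diagonal = √(29.1² + 18.98²) = √1207.0504 ≈ 34.7426 mm.
Equal angle of view means equal diagonal/f ratio, so f₂ = f₁ · (diagonal₂/diagonal₁) = 111 × 34.7426/15.8644.
f₂ = 111 × 2.18997 ≈ 243.087 mm.

243 mm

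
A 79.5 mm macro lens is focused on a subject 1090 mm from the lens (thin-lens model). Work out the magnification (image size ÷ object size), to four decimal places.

0.0787×

Thin lens: 1/f = 1/dₒ + 1/dᵢ → 1/dᵢ = 1/79.5 − 1/1090 = 0.0116612 mm⁻¹, so dᵢ ≈ 85.7546 mm.
Magnification m = dᵢ/dₒ = 85.7546/1090 ≈ 0.07867.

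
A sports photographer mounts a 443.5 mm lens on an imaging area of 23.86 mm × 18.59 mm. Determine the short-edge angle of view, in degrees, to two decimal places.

Angle of view α = 2·arctan(h/2f) with h = 18.59 mm and f = 443.5 mm.
h/2f = 0.02096; arctan(0.02096) ≈ 1.2006°, so α ≈ 2.4013°.

2.40°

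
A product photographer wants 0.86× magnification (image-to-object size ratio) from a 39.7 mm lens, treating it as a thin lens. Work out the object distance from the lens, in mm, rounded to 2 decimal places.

85.86 mm

With m = dᵢ/dₒ and 1/f = 1/dₒ + 1/dᵢ, substituting dᵢ = m·dₒ gives 1/f = (1 + 1/m)/dₒ, hence dₒ = f·(1 + 1/m).
dₒ = 39.7 × (1 + 1/0.86) = 39.7 × 2.16279 ≈ 85.863 mm.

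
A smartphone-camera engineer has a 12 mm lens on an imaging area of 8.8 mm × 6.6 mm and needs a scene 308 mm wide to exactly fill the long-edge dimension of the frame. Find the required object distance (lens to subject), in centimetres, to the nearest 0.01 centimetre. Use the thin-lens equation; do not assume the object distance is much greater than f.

Magnification m = w/W = dᵢ/dₒ; combined with 1/f = 1/dₒ + 1/dᵢ this gives dₒ = f·(1 + W/w).
dₒ = 12 mm × (1 + 308/8.8) = 12 × 36.0000 ≈ 432.000 mm = 43.2 cm.

43.20 cm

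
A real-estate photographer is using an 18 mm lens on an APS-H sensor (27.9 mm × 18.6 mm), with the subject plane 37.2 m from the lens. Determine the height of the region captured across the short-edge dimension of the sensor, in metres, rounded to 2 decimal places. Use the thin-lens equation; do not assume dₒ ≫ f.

38.42 m

dₒ: 37.2 m = 37200 mm.
Similar triangles through the lens centre give W/dₒ = h/dᵢ; with 1/f = 1/dₒ + 1/dᵢ this gives W = h·(dₒ − f)/f.
W = 18.6 mm × (37200 − 18) / 18 = 18.6 × 2065.6667 ≈ 38421.400 mm = 38.4214 m.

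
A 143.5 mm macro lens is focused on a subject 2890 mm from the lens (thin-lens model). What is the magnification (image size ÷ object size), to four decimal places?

Thin lens: 1/f = 1/dₒ + 1/dᵢ → 1/dᵢ = 1/143.5 − 1/2890 = 0.0066226 mm⁻¹, so dᵢ ≈ 150.9976 mm.
Magnification m = dᵢ/dₒ = 150.9976/2890 ≈ 0.05225.

0.0522×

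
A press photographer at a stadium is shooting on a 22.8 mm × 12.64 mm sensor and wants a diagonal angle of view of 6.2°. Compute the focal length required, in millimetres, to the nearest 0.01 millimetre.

Sensor diagonal = √(22.8² + 12.64²) = √679.6096 ≈ 26.0693 mm.
From α = 2·arctan(d/2f) we get f = d / (2·tan(α/2)).
With d = 26.0693 mm and α/2 = 3.1°, tan(α/2) ≈ 0.05416, so f ≈ 26.0693 / 0.10832 ≈ 240.6781 mm.

240.68 mm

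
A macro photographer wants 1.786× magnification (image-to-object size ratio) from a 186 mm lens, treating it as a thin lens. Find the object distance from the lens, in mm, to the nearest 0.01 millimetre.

With m = dᵢ/dₒ and 1/f = 1/dₒ + 1/dᵢ, substituting dᵢ = m·dₒ gives 1/f = (1 + 1/m)/dₒ, hence dₒ = f·(1 + 1/m).
dₒ = 186 × (1 + 1/1.786) = 186 × 1.55991 ≈ 290.143 mm.

290.14 mm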